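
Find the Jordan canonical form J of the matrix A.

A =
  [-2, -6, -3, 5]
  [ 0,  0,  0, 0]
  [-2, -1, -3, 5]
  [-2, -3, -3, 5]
J_2(0) ⊕ J_2(0)

The characteristic polynomial is
  det(x·I − A) = x^4

Eigenvalues and multiplicities (the geometric multiplicity of λ is n − rank(A − λI), which equals the number of Jordan blocks for λ):
  λ = 0: algebraic multiplicity = 4, geometric multiplicity = 2

Determining the block sizes for each eigenvalue:
  λ = 0: with am = 4 and gm = 2, the partition is not yet determined (e.g. several partitions of 4 into 2 parts exist). Let N = A − (0)·I. Computing rank(N^1) = 2, rank(N^2) = 0; the number of blocks of size ≥ j is rank(N^{j−1}) − rank(N^j), giving [2, 2]. So we have 2 block(s) of size 2 → block sizes [2, 2]

Assembling the blocks gives a Jordan form
J =
  [0, 1, 0, 0]
  [0, 0, 0, 0]
  [0, 0, 0, 1]
  [0, 0, 0, 0]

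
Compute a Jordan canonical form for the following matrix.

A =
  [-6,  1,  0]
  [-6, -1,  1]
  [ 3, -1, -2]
J_3(-3)

The characteristic polynomial is
  det(x·I − A) = x^3 + 9*x^2 + 27*x + 27 = (x + 3)^3

Eigenvalues and multiplicities (the geometric multiplicity of λ is n − rank(A − λI), which equals the number of Jordan blocks for λ):
  λ = -3: algebraic multiplicity = 3, geometric multiplicity = 1

Determining the block sizes for each eigenvalue:
  λ = -3: one block (gm = 1), so the single block has size am = 3 → block sizes [3]

Assembling the blocks gives a Jordan form
J =
  [-3,  1,  0]
  [ 0, -3,  1]
  [ 0,  0, -3]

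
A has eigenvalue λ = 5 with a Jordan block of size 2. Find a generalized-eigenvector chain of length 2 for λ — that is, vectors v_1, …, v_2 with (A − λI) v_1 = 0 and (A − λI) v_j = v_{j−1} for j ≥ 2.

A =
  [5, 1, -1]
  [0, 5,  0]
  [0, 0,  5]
A Jordan chain for λ = 5 of length 2:
v_1 = (1, 0, 0)ᵀ
v_2 = (0, 1, 0)ᵀ

Let N = A − (5)·I. We want v_2 with N^2 v_2 = 0 but N^1 v_2 ≠ 0; then v_{j-1} := N · v_j for j = 2, …, 2.

Pick v_2 = (0, 1, 0)ᵀ.
Then v_1 = N · v_2 = (1, 0, 0)ᵀ.

Sanity check: (A − (5)·I) v_1 = (0, 0, 0)ᵀ = 0. ✓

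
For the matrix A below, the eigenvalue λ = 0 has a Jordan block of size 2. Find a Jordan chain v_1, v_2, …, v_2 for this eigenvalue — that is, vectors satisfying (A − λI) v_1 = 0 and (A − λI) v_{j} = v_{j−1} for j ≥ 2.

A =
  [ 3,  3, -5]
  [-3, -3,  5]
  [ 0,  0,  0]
A Jordan chain for λ = 0 of length 2:
v_1 = (3, -3, 0)ᵀ
v_2 = (1, 0, 0)ᵀ

Let N = A − (0)·I. We want v_2 with N^2 v_2 = 0 but N^1 v_2 ≠ 0; then v_{j-1} := N · v_j for j = 2, …, 2.

Pick v_2 = (1, 0, 0)ᵀ.
Then v_1 = N · v_2 = (3, -3, 0)ᵀ.

Sanity check: (A − (0)·I) v_1 = (0, 0, 0)ᵀ = 0. ✓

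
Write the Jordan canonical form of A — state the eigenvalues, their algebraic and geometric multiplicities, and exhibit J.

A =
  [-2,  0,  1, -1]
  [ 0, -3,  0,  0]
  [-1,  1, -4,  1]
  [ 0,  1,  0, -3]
J_2(-3) ⊕ J_2(-3)

The characteristic polynomial is
  det(x·I − A) = x^4 + 12*x^3 + 54*x^2 + 108*x + 81 = (x + 3)^4

Eigenvalues and multiplicities (the geometric multiplicity of λ is n − rank(A − λI), which equals the number of Jordan blocks for λ):
  λ = -3: algebraic multiplicity = 4, geometric multiplicity = 2

Determining the block sizes for each eigenvalue:
  λ = -3: with am = 4 and gm = 2, the partition is not yet determined (e.g. several partitions of 4 into 2 parts exist). Let N = A − (-3)·I. Computing rank(N^1) = 2, rank(N^2) = 0; the number of blocks of size ≥ j is rank(N^{j−1}) − rank(N^j), giving [2, 2]. So we have 2 block(s) of size 2 → block sizes [2, 2]

Assembling the blocks gives a Jordan form
J =
  [-3,  1,  0,  0]
  [ 0, -3,  0,  0]
  [ 0,  0, -3,  1]
  [ 0,  0,  0, -3]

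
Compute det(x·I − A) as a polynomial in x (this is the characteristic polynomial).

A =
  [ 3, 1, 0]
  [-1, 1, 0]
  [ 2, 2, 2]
x^3 - 6*x^2 + 12*x - 8

Expanding det(x·I − A) (e.g. by cofactor expansion or by noting that A is similar to its Jordan form J, which has the same characteristic polynomial as A) gives
  χ_A(x) = x^3 - 6*x^2 + 12*x - 8
which factors as (x - 2)^3. The eigenvalues (with algebraic multiplicities) are λ = 2 with multiplicity 3.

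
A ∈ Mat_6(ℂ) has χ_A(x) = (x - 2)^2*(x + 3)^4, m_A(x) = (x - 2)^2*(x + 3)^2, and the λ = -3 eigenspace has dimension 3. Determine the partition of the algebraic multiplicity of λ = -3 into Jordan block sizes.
Block sizes for λ = -3: [2, 1, 1]

Step 1 — from the characteristic polynomial, algebraic multiplicity of λ = -3 is 4. From dim ker(A − (-3)·I) = 3, there are exactly 3 Jordan blocks for λ = -3.
Step 2 — from the minimal polynomial, the factor (x + 3)^2 tells us the largest block for λ = -3 has size 2.
Step 3 — with total size 4, 3 blocks, and largest block 2, the block sizes (in nonincreasing order) are [2, 1, 1].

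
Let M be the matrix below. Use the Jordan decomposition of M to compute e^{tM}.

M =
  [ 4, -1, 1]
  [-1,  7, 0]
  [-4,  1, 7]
e^{tM} =
  [t^2*exp(6*t)/2 - 2*t*exp(6*t) + exp(6*t), t^2*exp(6*t) - t*exp(6*t), -t^2*exp(6*t)/2 + t*exp(6*t)]
  [t^2*exp(6*t)/2 - t*exp(6*t), t^2*exp(6*t) + t*exp(6*t) + exp(6*t), -t^2*exp(6*t)/2]
  [3*t^2*exp(6*t)/2 - 4*t*exp(6*t), 3*t^2*exp(6*t) + t*exp(6*t), -3*t^2*exp(6*t)/2 + t*exp(6*t) + exp(6*t)]

Strategy: write M = P · J · P⁻¹ where J is a Jordan canonical form, so e^{tM} = P · e^{tJ} · P⁻¹, and e^{tJ} can be computed block-by-block.

M has Jordan form
J =
  [6, 1, 0]
  [0, 6, 1]
  [0, 0, 6]
(up to reordering of blocks).

Per-block formulas:
  For a 3×3 Jordan block J_3(6): exp(t · J_3(6)) = e^(6t)·(I + t·N + (t^2/2)·N^2), where N is the 3×3 nilpotent shift.

After assembling e^{tJ} and conjugating by P, we get:

e^{tM} =
  [t^2*exp(6*t)/2 - 2*t*exp(6*t) + exp(6*t), t^2*exp(6*t) - t*exp(6*t), -t^2*exp(6*t)/2 + t*exp(6*t)]
  [t^2*exp(6*t)/2 - t*exp(6*t), t^2*exp(6*t) + t*exp(6*t) + exp(6*t), -t^2*exp(6*t)/2]
  [3*t^2*exp(6*t)/2 - 4*t*exp(6*t), 3*t^2*exp(6*t) + t*exp(6*t), -3*t^2*exp(6*t)/2 + t*exp(6*t) + exp(6*t)]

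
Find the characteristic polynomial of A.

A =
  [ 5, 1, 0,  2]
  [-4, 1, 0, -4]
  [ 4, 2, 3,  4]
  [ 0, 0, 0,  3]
x^4 - 12*x^3 + 54*x^2 - 108*x + 81

Expanding det(x·I − A) (e.g. by cofactor expansion or by noting that A is similar to its Jordan form J, which has the same characteristic polynomial as A) gives
  χ_A(x) = x^4 - 12*x^3 + 54*x^2 - 108*x + 81
which factors as (x - 3)^4. The eigenvalues (with algebraic multiplicities) are λ = 3 with multiplicity 4.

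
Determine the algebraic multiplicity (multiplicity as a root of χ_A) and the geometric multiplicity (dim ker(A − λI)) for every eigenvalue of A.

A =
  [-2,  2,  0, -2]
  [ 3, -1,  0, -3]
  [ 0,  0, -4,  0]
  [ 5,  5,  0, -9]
λ = -4: alg = 4, geom = 3

Step 1 — factor the characteristic polynomial to read off the algebraic multiplicities:
  χ_A(x) = (x + 4)^4

Step 2 — compute geometric multiplicities via the rank-nullity identity g(λ) = n − rank(A − λI):
  rank(A − (-4)·I) = 1, so dim ker(A − (-4)·I) = n − 1 = 3

Summary:
  λ = -4: algebraic multiplicity = 4, geometric multiplicity = 3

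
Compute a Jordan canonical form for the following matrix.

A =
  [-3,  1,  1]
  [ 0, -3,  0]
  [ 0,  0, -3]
J_2(-3) ⊕ J_1(-3)

The characteristic polynomial is
  det(x·I − A) = x^3 + 9*x^2 + 27*x + 27 = (x + 3)^3

Eigenvalues and multiplicities (the geometric multiplicity of λ is n − rank(A − λI), which equals the number of Jordan blocks for λ):
  λ = -3: algebraic multiplicity = 3, geometric multiplicity = 2

Determining the block sizes for each eigenvalue:
  λ = -3: 2 blocks summing to 3 forces exactly one block of size 2 and the rest size 1 → block sizes [2, 1]

Assembling the blocks gives a Jordan form
J =
  [-3,  1,  0]
  [ 0, -3,  0]
  [ 0,  0, -3]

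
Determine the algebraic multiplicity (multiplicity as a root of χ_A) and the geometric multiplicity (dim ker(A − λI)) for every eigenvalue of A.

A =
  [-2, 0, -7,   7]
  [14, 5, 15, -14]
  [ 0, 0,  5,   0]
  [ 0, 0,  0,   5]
λ = -2: alg = 1, geom = 1; λ = 5: alg = 3, geom = 2

Step 1 — factor the characteristic polynomial to read off the algebraic multiplicities:
  χ_A(x) = (x - 5)^3*(x + 2)

Step 2 — compute geometric multiplicities via the rank-nullity identity g(λ) = n − rank(A − λI):
  rank(A − (-2)·I) = 3, so dim ker(A − (-2)·I) = n − 3 = 1
  rank(A − (5)·I) = 2, so dim ker(A − (5)·I) = n − 2 = 2

Summary:
  λ = -2: algebraic multiplicity = 1, geometric multiplicity = 1
  λ = 5: algebraic multiplicity = 3, geometric multiplicity = 2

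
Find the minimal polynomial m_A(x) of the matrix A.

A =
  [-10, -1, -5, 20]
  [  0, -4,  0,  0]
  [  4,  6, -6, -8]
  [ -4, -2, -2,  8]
x^3 + 8*x^2 + 16*x

The characteristic polynomial is χ_A(x) = x*(x + 4)^3, so the eigenvalues are known. The minimal polynomial is
  m_A(x) = Π_λ (x − λ)^{k_λ}
where k_λ is the size of the *largest* Jordan block for λ (equivalently, the smallest k with (A − λI)^k v = 0 for every generalised eigenvector v of λ).

  λ = -4: largest Jordan block has size 2, contributing (x + 4)^2
  λ = 0: largest Jordan block has size 1, contributing (x − 0)

So m_A(x) = x*(x + 4)^2 = x^3 + 8*x^2 + 16*x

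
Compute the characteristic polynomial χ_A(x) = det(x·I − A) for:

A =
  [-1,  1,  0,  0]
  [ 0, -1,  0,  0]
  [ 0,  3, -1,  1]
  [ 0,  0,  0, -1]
x^4 + 4*x^3 + 6*x^2 + 4*x + 1

Expanding det(x·I − A) (e.g. by cofactor expansion or by noting that A is similar to its Jordan form J, which has the same characteristic polynomial as A) gives
  χ_A(x) = x^4 + 4*x^3 + 6*x^2 + 4*x + 1
which factors as (x + 1)^4. The eigenvalues (with algebraic multiplicities) are λ = -1 with multiplicity 4.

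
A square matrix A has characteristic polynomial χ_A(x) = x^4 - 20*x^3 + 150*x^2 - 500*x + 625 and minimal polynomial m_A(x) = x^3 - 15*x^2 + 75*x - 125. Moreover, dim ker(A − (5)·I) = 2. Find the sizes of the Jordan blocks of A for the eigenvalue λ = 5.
Block sizes for λ = 5: [3, 1]

Step 1 — from the characteristic polynomial, algebraic multiplicity of λ = 5 is 4. From dim ker(A − (5)·I) = 2, there are exactly 2 Jordan blocks for λ = 5.
Step 2 — from the minimal polynomial, the factor (x − 5)^3 tells us the largest block for λ = 5 has size 3.
Step 3 — with total size 4, 2 blocks, and largest block 3, the block sizes (in nonincreasing order) are [3, 1].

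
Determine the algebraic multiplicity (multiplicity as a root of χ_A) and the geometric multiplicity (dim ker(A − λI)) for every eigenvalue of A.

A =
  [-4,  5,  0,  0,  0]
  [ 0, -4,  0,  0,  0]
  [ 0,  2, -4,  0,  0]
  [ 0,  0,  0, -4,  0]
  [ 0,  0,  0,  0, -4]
λ = -4: alg = 5, geom = 4

Step 1 — factor the characteristic polynomial to read off the algebraic multiplicities:
  χ_A(x) = (x + 4)^5

Step 2 — compute geometric multiplicities via the rank-nullity identity g(λ) = n − rank(A − λI):
  rank(A − (-4)·I) = 1, so dim ker(A − (-4)·I) = n − 1 = 4

Summary:
  λ = -4: algebraic multiplicity = 5, geometric multiplicity = 4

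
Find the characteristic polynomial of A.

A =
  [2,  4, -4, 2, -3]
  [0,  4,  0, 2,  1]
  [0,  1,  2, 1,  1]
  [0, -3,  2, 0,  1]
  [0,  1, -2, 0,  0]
x^5 - 8*x^4 + 25*x^3 - 38*x^2 + 28*x - 8

Expanding det(x·I − A) (e.g. by cofactor expansion or by noting that A is similar to its Jordan form J, which has the same characteristic polynomial as A) gives
  χ_A(x) = x^5 - 8*x^4 + 25*x^3 - 38*x^2 + 28*x - 8
which factors as (x - 2)^3*(x - 1)^2. The eigenvalues (with algebraic multiplicities) are λ = 1 with multiplicity 2, λ = 2 with multiplicity 3.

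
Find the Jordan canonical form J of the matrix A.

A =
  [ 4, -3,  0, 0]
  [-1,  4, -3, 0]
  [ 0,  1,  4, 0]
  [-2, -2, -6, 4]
J_3(4) ⊕ J_1(4)

The characteristic polynomial is
  det(x·I − A) = x^4 - 16*x^3 + 96*x^2 - 256*x + 256 = (x - 4)^4

Eigenvalues and multiplicities (the geometric multiplicity of λ is n − rank(A − λI), which equals the number of Jordan blocks for λ):
  λ = 4: algebraic multiplicity = 4, geometric multiplicity = 2

Determining the block sizes for each eigenvalue:
  λ = 4: with am = 4 and gm = 2, the partition is not yet determined (e.g. several partitions of 4 into 2 parts exist). Let N = A − (4)·I. Computing rank(N^1) = 2, rank(N^2) = 1, rank(N^3) = 0; the number of blocks of size ≥ j is rank(N^{j−1}) − rank(N^j), giving [2, 1, 1]. So we have 1 block(s) of size 3, 1 block(s) of size 1 → block sizes [3, 1]

Assembling the blocks gives a Jordan form
J =
  [4, 1, 0, 0]
  [0, 4, 1, 0]
  [0, 0, 4, 0]
  [0, 0, 0, 4]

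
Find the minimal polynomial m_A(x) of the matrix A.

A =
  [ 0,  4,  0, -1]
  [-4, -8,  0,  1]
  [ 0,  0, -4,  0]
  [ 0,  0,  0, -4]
x^2 + 8*x + 16

The characteristic polynomial is χ_A(x) = (x + 4)^4, so the eigenvalues are known. The minimal polynomial is
  m_A(x) = Π_λ (x − λ)^{k_λ}
where k_λ is the size of the *largest* Jordan block for λ (equivalently, the smallest k with (A − λI)^k v = 0 for every generalised eigenvector v of λ).

  λ = -4: largest Jordan block has size 2, contributing (x + 4)^2

So m_A(x) = (x + 4)^2 = x^2 + 8*x + 16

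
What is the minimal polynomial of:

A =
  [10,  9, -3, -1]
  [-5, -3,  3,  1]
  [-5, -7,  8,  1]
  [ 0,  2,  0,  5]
x^3 - 15*x^2 + 75*x - 125

The characteristic polynomial is χ_A(x) = (x - 5)^4, so the eigenvalues are known. The minimal polynomial is
  m_A(x) = Π_λ (x − λ)^{k_λ}
where k_λ is the size of the *largest* Jordan block for λ (equivalently, the smallest k with (A − λI)^k v = 0 for every generalised eigenvector v of λ).

  λ = 5: largest Jordan block has size 3, contributing (x − 5)^3

So m_A(x) = (x - 5)^3 = x^3 - 15*x^2 + 75*x - 125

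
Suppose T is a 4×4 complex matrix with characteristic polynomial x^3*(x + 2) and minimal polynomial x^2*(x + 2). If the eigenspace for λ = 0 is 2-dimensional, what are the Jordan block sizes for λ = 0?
Block sizes for λ = 0: [2, 1]

Step 1 — from the characteristic polynomial, algebraic multiplicity of λ = 0 is 3. From dim ker(T − (0)·I) = 2, there are exactly 2 Jordan blocks for λ = 0.
Step 2 — from the minimal polynomial, the factor (x − 0)^2 tells us the largest block for λ = 0 has size 2.
Step 3 — with total size 3, 2 blocks, and largest block 2, the block sizes (in nonincreasing order) are [2, 1].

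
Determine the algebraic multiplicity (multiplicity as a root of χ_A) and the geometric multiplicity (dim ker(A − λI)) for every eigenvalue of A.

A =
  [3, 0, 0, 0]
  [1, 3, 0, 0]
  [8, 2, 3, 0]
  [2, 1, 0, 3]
λ = 3: alg = 4, geom = 2

Step 1 — factor the characteristic polynomial to read off the algebraic multiplicities:
  χ_A(x) = (x - 3)^4

Step 2 — compute geometric multiplicities via the rank-nullity identity g(λ) = n − rank(A − λI):
  rank(A − (3)·I) = 2, so dim ker(A − (3)·I) = n − 2 = 2

Summary:
  λ = 3: algebraic multiplicity = 4, geometric multiplicity = 2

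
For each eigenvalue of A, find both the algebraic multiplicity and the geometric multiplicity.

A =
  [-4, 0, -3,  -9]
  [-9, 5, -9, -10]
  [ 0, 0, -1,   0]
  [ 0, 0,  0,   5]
λ = -4: alg = 1, geom = 1; λ = -1: alg = 1, geom = 1; λ = 5: alg = 2, geom = 1

Step 1 — factor the characteristic polynomial to read off the algebraic multiplicities:
  χ_A(x) = (x - 5)^2*(x + 1)*(x + 4)

Step 2 — compute geometric multiplicities via the rank-nullity identity g(λ) = n − rank(A − λI):
  rank(A − (-4)·I) = 3, so dim ker(A − (-4)·I) = n − 3 = 1
  rank(A − (-1)·I) = 3, so dim ker(A − (-1)·I) = n − 3 = 1
  rank(A − (5)·I) = 3, so dim ker(A − (5)·I) = n − 3 = 1

Summary:
  λ = -4: algebraic multiplicity = 1, geometric multiplicity = 1
  λ = -1: algebraic multiplicity = 1, geometric multiplicity = 1
  λ = 5: algebraic multiplicity = 2, geometric multiplicity = 1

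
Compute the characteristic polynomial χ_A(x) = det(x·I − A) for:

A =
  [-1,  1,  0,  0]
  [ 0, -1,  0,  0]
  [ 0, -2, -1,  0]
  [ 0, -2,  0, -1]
x^4 + 4*x^3 + 6*x^2 + 4*x + 1

Expanding det(x·I − A) (e.g. by cofactor expansion or by noting that A is similar to its Jordan form J, which has the same characteristic polynomial as A) gives
  χ_A(x) = x^4 + 4*x^3 + 6*x^2 + 4*x + 1
which factors as (x + 1)^4. The eigenvalues (with algebraic multiplicities) are λ = -1 with multiplicity 4.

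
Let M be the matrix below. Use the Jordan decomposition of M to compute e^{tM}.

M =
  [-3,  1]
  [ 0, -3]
e^{tM} =
  [exp(-3*t), t*exp(-3*t)]
  [0, exp(-3*t)]

Strategy: write M = P · J · P⁻¹ where J is a Jordan canonical form, so e^{tM} = P · e^{tJ} · P⁻¹, and e^{tJ} can be computed block-by-block.

M has Jordan form
J =
  [-3,  1]
  [ 0, -3]
(up to reordering of blocks).

Per-block formulas:
  For a 2×2 Jordan block J_2(-3): exp(t · J_2(-3)) = e^(-3t)·(I + t·N), where N is the 2×2 nilpotent shift.

After assembling e^{tJ} and conjugating by P, we get:

e^{tM} =
  [exp(-3*t), t*exp(-3*t)]
  [0, exp(-3*t)]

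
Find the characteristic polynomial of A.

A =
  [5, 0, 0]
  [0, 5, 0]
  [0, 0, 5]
x^3 - 15*x^2 + 75*x - 125

Expanding det(x·I − A) (e.g. by cofactor expansion or by noting that A is similar to its Jordan form J, which has the same characteristic polynomial as A) gives
  χ_A(x) = x^3 - 15*x^2 + 75*x - 125
which factors as (x - 5)^3. The eigenvalues (with algebraic multiplicities) are λ = 5 with multiplicity 3.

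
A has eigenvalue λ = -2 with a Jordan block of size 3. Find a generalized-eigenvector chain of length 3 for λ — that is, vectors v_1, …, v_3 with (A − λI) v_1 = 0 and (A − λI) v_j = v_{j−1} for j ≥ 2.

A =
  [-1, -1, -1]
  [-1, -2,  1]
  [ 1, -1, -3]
A Jordan chain for λ = -2 of length 3:
v_1 = (1, 0, 1)ᵀ
v_2 = (1, -1, 1)ᵀ
v_3 = (1, 0, 0)ᵀ

Let N = A − (-2)·I. We want v_3 with N^3 v_3 = 0 but N^2 v_3 ≠ 0; then v_{j-1} := N · v_j for j = 3, …, 2.

Pick v_3 = (1, 0, 0)ᵀ.
Then v_2 = N · v_3 = (1, -1, 1)ᵀ.
Then v_1 = N · v_2 = (1, 0, 1)ᵀ.

Sanity check: (A − (-2)·I) v_1 = (0, 0, 0)ᵀ = 0. ✓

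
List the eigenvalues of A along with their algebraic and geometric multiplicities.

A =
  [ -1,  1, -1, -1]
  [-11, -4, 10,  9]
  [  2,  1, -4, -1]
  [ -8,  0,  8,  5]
λ = -3: alg = 3, geom = 1; λ = 5: alg = 1, geom = 1

Step 1 — factor the characteristic polynomial to read off the algebraic multiplicities:
  χ_A(x) = (x - 5)*(x + 3)^3

Step 2 — compute geometric multiplicities via the rank-nullity identity g(λ) = n − rank(A − λI):
  rank(A − (-3)·I) = 3, so dim ker(A − (-3)·I) = n − 3 = 1
  rank(A − (5)·I) = 3, so dim ker(A − (5)·I) = n − 3 = 1

Summary:
  λ = -3: algebraic multiplicity = 3, geometric multiplicity = 1
  λ = 5: algebraic multiplicity = 1, geometric multiplicity = 1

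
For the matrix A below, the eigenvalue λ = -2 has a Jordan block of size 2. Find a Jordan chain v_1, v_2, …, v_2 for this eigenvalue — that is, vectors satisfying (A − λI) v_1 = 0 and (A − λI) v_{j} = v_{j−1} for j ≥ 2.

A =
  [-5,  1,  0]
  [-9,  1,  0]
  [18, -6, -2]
A Jordan chain for λ = -2 of length 2:
v_1 = (-3, -9, 18)ᵀ
v_2 = (1, 0, 0)ᵀ

Let N = A − (-2)·I. We want v_2 with N^2 v_2 = 0 but N^1 v_2 ≠ 0; then v_{j-1} := N · v_j for j = 2, …, 2.

Pick v_2 = (1, 0, 0)ᵀ.
Then v_1 = N · v_2 = (-3, -9, 18)ᵀ.

Sanity check: (A − (-2)·I) v_1 = (0, 0, 0)ᵀ = 0. ✓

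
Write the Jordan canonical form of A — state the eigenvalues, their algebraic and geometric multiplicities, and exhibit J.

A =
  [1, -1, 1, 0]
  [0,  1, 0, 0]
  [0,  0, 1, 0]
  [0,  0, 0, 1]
J_2(1) ⊕ J_1(1) ⊕ J_1(1)

The characteristic polynomial is
  det(x·I − A) = x^4 - 4*x^3 + 6*x^2 - 4*x + 1 = (x - 1)^4

Eigenvalues and multiplicities (the geometric multiplicity of λ is n − rank(A − λI), which equals the number of Jordan blocks for λ):
  λ = 1: algebraic multiplicity = 4, geometric multiplicity = 3

Determining the block sizes for each eigenvalue:
  λ = 1: 3 blocks summing to 4 forces exactly one block of size 2 and the rest size 1 → block sizes [2, 1, 1]

Assembling the blocks gives a Jordan form
J =
  [1, 1, 0, 0]
  [0, 1, 0, 0]
  [0, 0, 1, 0]
  [0, 0, 0, 1]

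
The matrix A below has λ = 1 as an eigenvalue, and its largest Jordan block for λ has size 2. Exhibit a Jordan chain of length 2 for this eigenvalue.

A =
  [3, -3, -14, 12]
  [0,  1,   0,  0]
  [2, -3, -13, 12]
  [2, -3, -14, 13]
A Jordan chain for λ = 1 of length 2:
v_1 = (2, 0, 2, 2)ᵀ
v_2 = (1, 0, 0, 0)ᵀ

Let N = A − (1)·I. We want v_2 with N^2 v_2 = 0 but N^1 v_2 ≠ 0; then v_{j-1} := N · v_j for j = 2, …, 2.

Pick v_2 = (1, 0, 0, 0)ᵀ.
Then v_1 = N · v_2 = (2, 0, 2, 2)ᵀ.

Sanity check: (A − (1)·I) v_1 = (0, 0, 0, 0)ᵀ = 0. ✓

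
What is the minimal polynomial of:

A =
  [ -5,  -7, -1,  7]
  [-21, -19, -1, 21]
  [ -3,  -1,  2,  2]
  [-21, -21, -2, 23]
x^4 - x^3 - 18*x^2 + 52*x - 40

The characteristic polynomial is χ_A(x) = (x - 2)^3*(x + 5), so the eigenvalues are known. The minimal polynomial is
  m_A(x) = Π_λ (x − λ)^{k_λ}
where k_λ is the size of the *largest* Jordan block for λ (equivalently, the smallest k with (A − λI)^k v = 0 for every generalised eigenvector v of λ).

  λ = -5: largest Jordan block has size 1, contributing (x + 5)
  λ = 2: largest Jordan block has size 3, contributing (x − 2)^3

So m_A(x) = (x - 2)^3*(x + 5) = x^4 - x^3 - 18*x^2 + 52*x - 40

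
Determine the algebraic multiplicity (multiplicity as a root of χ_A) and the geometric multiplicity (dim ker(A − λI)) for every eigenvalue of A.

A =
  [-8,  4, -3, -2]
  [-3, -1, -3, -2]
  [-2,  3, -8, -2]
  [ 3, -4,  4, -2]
λ = -5: alg = 3, geom = 1; λ = -4: alg = 1, geom = 1

Step 1 — factor the characteristic polynomial to read off the algebraic multiplicities:
  χ_A(x) = (x + 4)*(x + 5)^3

Step 2 — compute geometric multiplicities via the rank-nullity identity g(λ) = n − rank(A − λI):
  rank(A − (-5)·I) = 3, so dim ker(A − (-5)·I) = n − 3 = 1
  rank(A − (-4)·I) = 3, so dim ker(A − (-4)·I) = n − 3 = 1

Summary:
  λ = -5: algebraic multiplicity = 3, geometric multiplicity = 1
  λ = -4: algebraic multiplicity = 1, geometric multiplicity = 1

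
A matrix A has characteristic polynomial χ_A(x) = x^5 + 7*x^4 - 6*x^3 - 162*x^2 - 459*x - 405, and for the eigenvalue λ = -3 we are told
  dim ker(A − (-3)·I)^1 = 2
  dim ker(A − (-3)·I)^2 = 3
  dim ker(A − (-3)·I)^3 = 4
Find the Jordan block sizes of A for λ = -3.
Block sizes for λ = -3: [3, 1]

From the dimensions of kernels of powers, the number of Jordan blocks of size at least j is d_j − d_{j−1} where d_j = dim ker(N^j) (with d_0 = 0). Computing the differences gives [2, 1, 1].
The number of blocks of size exactly k is (#blocks of size ≥ k) − (#blocks of size ≥ k + 1), so the partition is: 1 block(s) of size 1, 1 block(s) of size 3.
In nonincreasing order the block sizes are [3, 1].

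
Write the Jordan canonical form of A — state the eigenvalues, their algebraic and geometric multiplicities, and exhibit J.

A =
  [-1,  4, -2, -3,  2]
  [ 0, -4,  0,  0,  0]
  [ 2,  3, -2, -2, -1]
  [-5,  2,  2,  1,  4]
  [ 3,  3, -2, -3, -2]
J_2(-4) ⊕ J_3(0)

The characteristic polynomial is
  det(x·I − A) = x^5 + 8*x^4 + 16*x^3 = x^3*(x + 4)^2

Eigenvalues and multiplicities (the geometric multiplicity of λ is n − rank(A − λI), which equals the number of Jordan blocks for λ):
  λ = -4: algebraic multiplicity = 2, geometric multiplicity = 1
  λ = 0: algebraic multiplicity = 3, geometric multiplicity = 1

Determining the block sizes for each eigenvalue:
  λ = -4: one block (gm = 1), so the single block has size am = 2 → block sizes [2]
  λ = 0: one block (gm = 1), so the single block has size am = 3 → block sizes [3]

Assembling the blocks gives a Jordan form
J =
  [-4,  1, 0, 0, 0]
  [ 0, -4, 0, 0, 0]
  [ 0,  0, 0, 1, 0]
  [ 0,  0, 0, 0, 1]
  [ 0,  0, 0, 0, 0]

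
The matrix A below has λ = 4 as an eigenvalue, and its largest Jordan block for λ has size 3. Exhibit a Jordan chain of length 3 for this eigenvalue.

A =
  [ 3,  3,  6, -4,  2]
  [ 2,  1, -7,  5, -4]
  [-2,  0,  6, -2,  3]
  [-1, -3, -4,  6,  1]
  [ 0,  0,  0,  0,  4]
A Jordan chain for λ = 4 of length 3:
v_1 = (-1, 1, 0, 1, 0)ᵀ
v_2 = (-1, 2, -2, -1, 0)ᵀ
v_3 = (1, 0, 0, 0, 0)ᵀ

Let N = A − (4)·I. We want v_3 with N^3 v_3 = 0 but N^2 v_3 ≠ 0; then v_{j-1} := N · v_j for j = 3, …, 2.

Pick v_3 = (1, 0, 0, 0, 0)ᵀ.
Then v_2 = N · v_3 = (-1, 2, -2, -1, 0)ᵀ.
Then v_1 = N · v_2 = (-1, 1, 0, 1, 0)ᵀ.

Sanity check: (A − (4)·I) v_1 = (0, 0, 0, 0, 0)ᵀ = 0. ✓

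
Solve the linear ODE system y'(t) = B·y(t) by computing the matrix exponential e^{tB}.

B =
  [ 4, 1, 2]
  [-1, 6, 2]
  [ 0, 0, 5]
e^{tB} =
  [-t*exp(5*t) + exp(5*t), t*exp(5*t), 2*t*exp(5*t)]
  [-t*exp(5*t), t*exp(5*t) + exp(5*t), 2*t*exp(5*t)]
  [0, 0, exp(5*t)]

Strategy: write B = P · J · P⁻¹ where J is a Jordan canonical form, so e^{tB} = P · e^{tJ} · P⁻¹, and e^{tJ} can be computed block-by-block.

B has Jordan form
J =
  [5, 1, 0]
  [0, 5, 0]
  [0, 0, 5]
(up to reordering of blocks).

Per-block formulas:
  For a 2×2 Jordan block J_2(5): exp(t · J_2(5)) = e^(5t)·(I + t·N), where N is the 2×2 nilpotent shift.
  For a 1×1 block at λ = 5: exp(t · [5]) = [e^(5t)].

After assembling e^{tJ} and conjugating by P, we get:

e^{tB} =
  [-t*exp(5*t) + exp(5*t), t*exp(5*t), 2*t*exp(5*t)]
  [-t*exp(5*t), t*exp(5*t) + exp(5*t), 2*t*exp(5*t)]
  [0, 0, exp(5*t)]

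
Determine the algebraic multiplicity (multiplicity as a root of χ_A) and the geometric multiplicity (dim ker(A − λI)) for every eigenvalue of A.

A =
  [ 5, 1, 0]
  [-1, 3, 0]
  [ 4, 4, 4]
λ = 4: alg = 3, geom = 2

Step 1 — factor the characteristic polynomial to read off the algebraic multiplicities:
  χ_A(x) = (x - 4)^3

Step 2 — compute geometric multiplicities via the rank-nullity identity g(λ) = n − rank(A − λI):
  rank(A − (4)·I) = 1, so dim ker(A − (4)·I) = n − 1 = 2

Summary:
  λ = 4: algebraic multiplicity = 3, geometric multiplicity = 2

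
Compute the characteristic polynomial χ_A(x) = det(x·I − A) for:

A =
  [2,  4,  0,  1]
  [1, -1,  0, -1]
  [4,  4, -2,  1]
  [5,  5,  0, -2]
x^4 + 3*x^3 - 6*x^2 - 28*x - 24

Expanding det(x·I − A) (e.g. by cofactor expansion or by noting that A is similar to its Jordan form J, which has the same characteristic polynomial as A) gives
  χ_A(x) = x^4 + 3*x^3 - 6*x^2 - 28*x - 24
which factors as (x - 3)*(x + 2)^3. The eigenvalues (with algebraic multiplicities) are λ = -2 with multiplicity 3, λ = 3 with multiplicity 1.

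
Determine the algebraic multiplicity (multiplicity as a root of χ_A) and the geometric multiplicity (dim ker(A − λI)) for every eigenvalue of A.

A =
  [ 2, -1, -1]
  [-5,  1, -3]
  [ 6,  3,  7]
λ = 3: alg = 2, geom = 1; λ = 4: alg = 1, geom = 1

Step 1 — factor the characteristic polynomial to read off the algebraic multiplicities:
  χ_A(x) = (x - 4)*(x - 3)^2

Step 2 — compute geometric multiplicities via the rank-nullity identity g(λ) = n − rank(A − λI):
  rank(A − (3)·I) = 2, so dim ker(A − (3)·I) = n − 2 = 1
  rank(A − (4)·I) = 2, so dim ker(A − (4)·I) = n − 2 = 1

Summary:
  λ = 3: algebraic multiplicity = 2, geometric multiplicity = 1
  λ = 4: algebraic multiplicity = 1, geometric multiplicity = 1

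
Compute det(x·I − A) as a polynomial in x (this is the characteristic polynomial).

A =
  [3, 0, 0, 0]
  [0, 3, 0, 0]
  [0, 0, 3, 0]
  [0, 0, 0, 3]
x^4 - 12*x^3 + 54*x^2 - 108*x + 81

Expanding det(x·I − A) (e.g. by cofactor expansion or by noting that A is similar to its Jordan form J, which has the same characteristic polynomial as A) gives
  χ_A(x) = x^4 - 12*x^3 + 54*x^2 - 108*x + 81
which factors as (x - 3)^4. The eigenvalues (with algebraic multiplicities) are λ = 3 with multiplicity 4.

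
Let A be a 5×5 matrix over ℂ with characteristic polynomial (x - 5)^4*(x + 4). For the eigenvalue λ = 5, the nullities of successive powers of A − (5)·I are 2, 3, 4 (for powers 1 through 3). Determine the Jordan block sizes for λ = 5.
Block sizes for λ = 5: [3, 1]

From the dimensions of kernels of powers, the number of Jordan blocks of size at least j is d_j − d_{j−1} where d_j = dim ker(N^j) (with d_0 = 0). Computing the differences gives [2, 1, 1].
The number of blocks of size exactly k is (#blocks of size ≥ k) − (#blocks of size ≥ k + 1), so the partition is: 1 block(s) of size 1, 1 block(s) of size 3.
In nonincreasing order the block sizes are [3, 1].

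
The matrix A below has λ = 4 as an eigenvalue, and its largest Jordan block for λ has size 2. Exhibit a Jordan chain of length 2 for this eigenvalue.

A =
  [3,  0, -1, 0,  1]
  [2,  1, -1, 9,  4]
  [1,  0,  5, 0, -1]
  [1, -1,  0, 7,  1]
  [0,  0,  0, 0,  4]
A Jordan chain for λ = 4 of length 2:
v_1 = (-1, 2, 1, 1, 0)ᵀ
v_2 = (1, 0, 0, 0, 0)ᵀ

Let N = A − (4)·I. We want v_2 with N^2 v_2 = 0 but N^1 v_2 ≠ 0; then v_{j-1} := N · v_j for j = 2, …, 2.

Pick v_2 = (1, 0, 0, 0, 0)ᵀ.
Then v_1 = N · v_2 = (-1, 2, 1, 1, 0)ᵀ.

Sanity check: (A − (4)·I) v_1 = (0, 0, 0, 0, 0)ᵀ = 0. ✓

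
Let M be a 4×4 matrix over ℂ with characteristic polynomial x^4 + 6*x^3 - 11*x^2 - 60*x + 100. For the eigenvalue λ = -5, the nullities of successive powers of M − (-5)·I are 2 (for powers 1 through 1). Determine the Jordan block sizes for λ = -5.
Block sizes for λ = -5: [1, 1]

From the dimensions of kernels of powers, the number of Jordan blocks of size at least j is d_j − d_{j−1} where d_j = dim ker(N^j) (with d_0 = 0). Computing the differences gives [2].
The number of blocks of size exactly k is (#blocks of size ≥ k) − (#blocks of size ≥ k + 1), so the partition is: 2 block(s) of size 1.
In nonincreasing order the block sizes are [1, 1].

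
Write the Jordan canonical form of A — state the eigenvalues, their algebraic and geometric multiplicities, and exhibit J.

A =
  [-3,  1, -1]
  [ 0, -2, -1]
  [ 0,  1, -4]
J_2(-3) ⊕ J_1(-3)

The characteristic polynomial is
  det(x·I − A) = x^3 + 9*x^2 + 27*x + 27 = (x + 3)^3

Eigenvalues and multiplicities (the geometric multiplicity of λ is n − rank(A − λI), which equals the number of Jordan blocks for λ):
  λ = -3: algebraic multiplicity = 3, geometric multiplicity = 2

Determining the block sizes for each eigenvalue:
  λ = -3: 2 blocks summing to 3 forces exactly one block of size 2 and the rest size 1 → block sizes [2, 1]

Assembling the blocks gives a Jordan form
J =
  [-3,  1,  0]
  [ 0, -3,  0]
  [ 0,  0, -3]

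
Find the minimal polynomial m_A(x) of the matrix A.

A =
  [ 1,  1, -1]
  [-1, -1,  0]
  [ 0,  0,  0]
x^3

The characteristic polynomial is χ_A(x) = x^3, so the eigenvalues are known. The minimal polynomial is
  m_A(x) = Π_λ (x − λ)^{k_λ}
where k_λ is the size of the *largest* Jordan block for λ (equivalently, the smallest k with (A − λI)^k v = 0 for every generalised eigenvector v of λ).

  λ = 0: largest Jordan block has size 3, contributing (x − 0)^3

So m_A(x) = x^3 = x^3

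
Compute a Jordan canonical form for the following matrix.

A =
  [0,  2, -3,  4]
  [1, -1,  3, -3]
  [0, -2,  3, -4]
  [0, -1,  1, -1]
J_3(0) ⊕ J_1(1)

The characteristic polynomial is
  det(x·I − A) = x^4 - x^3 = x^3*(x - 1)

Eigenvalues and multiplicities (the geometric multiplicity of λ is n − rank(A − λI), which equals the number of Jordan blocks for λ):
  λ = 0: algebraic multiplicity = 3, geometric multiplicity = 1
  λ = 1: algebraic multiplicity = 1, geometric multiplicity = 1

Determining the block sizes for each eigenvalue:
  λ = 0: one block (gm = 1), so the single block has size am = 3 → block sizes [3]
  λ = 1: one block (gm = 1), so the single block has size am = 1 → block sizes [1]

Assembling the blocks gives a Jordan form
J =
  [0, 1, 0, 0]
  [0, 0, 1, 0]
  [0, 0, 0, 0]
  [0, 0, 0, 1]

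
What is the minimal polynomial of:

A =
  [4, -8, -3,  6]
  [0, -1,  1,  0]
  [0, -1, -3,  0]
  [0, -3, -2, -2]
x^4 + 2*x^3 - 12*x^2 - 40*x - 32

The characteristic polynomial is χ_A(x) = (x - 4)*(x + 2)^3, so the eigenvalues are known. The minimal polynomial is
  m_A(x) = Π_λ (x − λ)^{k_λ}
where k_λ is the size of the *largest* Jordan block for λ (equivalently, the smallest k with (A − λI)^k v = 0 for every generalised eigenvector v of λ).

  λ = -2: largest Jordan block has size 3, contributing (x + 2)^3
  λ = 4: largest Jordan block has size 1, contributing (x − 4)

So m_A(x) = (x - 4)*(x + 2)^3 = x^4 + 2*x^3 - 12*x^2 - 40*x - 32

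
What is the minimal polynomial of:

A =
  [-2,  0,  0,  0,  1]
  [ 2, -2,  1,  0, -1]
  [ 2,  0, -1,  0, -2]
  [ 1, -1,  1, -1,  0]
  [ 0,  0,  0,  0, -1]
x^2 + 3*x + 2

The characteristic polynomial is χ_A(x) = (x + 1)^3*(x + 2)^2, so the eigenvalues are known. The minimal polynomial is
  m_A(x) = Π_λ (x − λ)^{k_λ}
where k_λ is the size of the *largest* Jordan block for λ (equivalently, the smallest k with (A − λI)^k v = 0 for every generalised eigenvector v of λ).

  λ = -2: largest Jordan block has size 1, contributing (x + 2)
  λ = -1: largest Jordan block has size 1, contributing (x + 1)

So m_A(x) = (x + 1)*(x + 2) = x^2 + 3*x + 2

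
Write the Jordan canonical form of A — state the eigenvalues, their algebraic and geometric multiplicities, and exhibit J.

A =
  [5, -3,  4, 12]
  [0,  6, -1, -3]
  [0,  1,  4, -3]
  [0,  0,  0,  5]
J_3(5) ⊕ J_1(5)

The characteristic polynomial is
  det(x·I − A) = x^4 - 20*x^3 + 150*x^2 - 500*x + 625 = (x - 5)^4

Eigenvalues and multiplicities (the geometric multiplicity of λ is n − rank(A − λI), which equals the number of Jordan blocks for λ):
  λ = 5: algebraic multiplicity = 4, geometric multiplicity = 2

Determining the block sizes for each eigenvalue:
  λ = 5: with am = 4 and gm = 2, the partition is not yet determined (e.g. several partitions of 4 into 2 parts exist). Let N = A − (5)·I. Computing rank(N^1) = 2, rank(N^2) = 1, rank(N^3) = 0; the number of blocks of size ≥ j is rank(N^{j−1}) − rank(N^j), giving [2, 1, 1]. So we have 1 block(s) of size 3, 1 block(s) of size 1 → block sizes [3, 1]

Assembling the blocks gives a Jordan form
J =
  [5, 1, 0, 0]
  [0, 5, 1, 0]
  [0, 0, 5, 0]
  [0, 0, 0, 5]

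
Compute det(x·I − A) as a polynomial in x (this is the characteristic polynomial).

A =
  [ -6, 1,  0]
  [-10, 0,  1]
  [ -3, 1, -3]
x^3 + 9*x^2 + 27*x + 27

Expanding det(x·I − A) (e.g. by cofactor expansion or by noting that A is similar to its Jordan form J, which has the same characteristic polynomial as A) gives
  χ_A(x) = x^3 + 9*x^2 + 27*x + 27
which factors as (x + 3)^3. The eigenvalues (with algebraic multiplicities) are λ = -3 with multiplicity 3.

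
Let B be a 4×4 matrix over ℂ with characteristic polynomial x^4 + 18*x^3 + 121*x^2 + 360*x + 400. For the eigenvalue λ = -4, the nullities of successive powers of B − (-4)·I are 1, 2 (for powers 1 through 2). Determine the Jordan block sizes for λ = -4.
Block sizes for λ = -4: [2]

From the dimensions of kernels of powers, the number of Jordan blocks of size at least j is d_j − d_{j−1} where d_j = dim ker(N^j) (with d_0 = 0). Computing the differences gives [1, 1].
The number of blocks of size exactly k is (#blocks of size ≥ k) − (#blocks of size ≥ k + 1), so the partition is: 1 block(s) of size 2.
In nonincreasing order the block sizes are [2].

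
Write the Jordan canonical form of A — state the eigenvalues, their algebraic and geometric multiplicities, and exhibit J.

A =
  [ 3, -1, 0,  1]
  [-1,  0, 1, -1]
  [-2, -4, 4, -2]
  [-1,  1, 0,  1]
J_3(2) ⊕ J_1(2)

The characteristic polynomial is
  det(x·I − A) = x^4 - 8*x^3 + 24*x^2 - 32*x + 16 = (x - 2)^4

Eigenvalues and multiplicities (the geometric multiplicity of λ is n − rank(A − λI), which equals the number of Jordan blocks for λ):
  λ = 2: algebraic multiplicity = 4, geometric multiplicity = 2

Determining the block sizes for each eigenvalue:
  λ = 2: with am = 4 and gm = 2, the partition is not yet determined (e.g. several partitions of 4 into 2 parts exist). Let N = A − (2)·I. Computing rank(N^1) = 2, rank(N^2) = 1, rank(N^3) = 0; the number of blocks of size ≥ j is rank(N^{j−1}) − rank(N^j), giving [2, 1, 1]. So we have 1 block(s) of size 3, 1 block(s) of size 1 → block sizes [3, 1]

Assembling the blocks gives a Jordan form
J =
  [2, 1, 0, 0]
  [0, 2, 1, 0]
  [0, 0, 2, 0]
  [0, 0, 0, 2]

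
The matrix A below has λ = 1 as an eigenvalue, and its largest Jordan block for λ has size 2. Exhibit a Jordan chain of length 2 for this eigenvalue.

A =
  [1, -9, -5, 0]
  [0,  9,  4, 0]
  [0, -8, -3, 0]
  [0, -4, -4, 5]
A Jordan chain for λ = 1 of length 2:
v_1 = (1, 0, 0, 0)ᵀ
v_2 = (0, 1, -2, -1)ᵀ

Let N = A − (1)·I. We want v_2 with N^2 v_2 = 0 but N^1 v_2 ≠ 0; then v_{j-1} := N · v_j for j = 2, …, 2.

Pick v_2 = (0, 1, -2, -1)ᵀ.
Then v_1 = N · v_2 = (1, 0, 0, 0)ᵀ.

Sanity check: (A − (1)·I) v_1 = (0, 0, 0, 0)ᵀ = 0. ✓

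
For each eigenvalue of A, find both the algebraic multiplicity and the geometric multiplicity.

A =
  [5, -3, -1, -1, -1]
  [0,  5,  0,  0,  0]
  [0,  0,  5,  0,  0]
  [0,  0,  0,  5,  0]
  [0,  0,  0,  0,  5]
λ = 5: alg = 5, geom = 4

Step 1 — factor the characteristic polynomial to read off the algebraic multiplicities:
  χ_A(x) = (x - 5)^5

Step 2 — compute geometric multiplicities via the rank-nullity identity g(λ) = n − rank(A − λI):
  rank(A − (5)·I) = 1, so dim ker(A − (5)·I) = n − 1 = 4

Summary:
  λ = 5: algebraic multiplicity = 5, geometric multiplicity = 4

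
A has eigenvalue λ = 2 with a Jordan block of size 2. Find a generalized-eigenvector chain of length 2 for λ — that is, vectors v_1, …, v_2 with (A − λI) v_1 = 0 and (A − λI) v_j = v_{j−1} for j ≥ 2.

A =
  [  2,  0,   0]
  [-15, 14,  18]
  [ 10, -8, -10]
A Jordan chain for λ = 2 of length 2:
v_1 = (0, -15, 10)ᵀ
v_2 = (1, 0, 0)ᵀ

Let N = A − (2)·I. We want v_2 with N^2 v_2 = 0 but N^1 v_2 ≠ 0; then v_{j-1} := N · v_j for j = 2, …, 2.

Pick v_2 = (1, 0, 0)ᵀ.
Then v_1 = N · v_2 = (0, -15, 10)ᵀ.

Sanity check: (A − (2)·I) v_1 = (0, 0, 0)ᵀ = 0. ✓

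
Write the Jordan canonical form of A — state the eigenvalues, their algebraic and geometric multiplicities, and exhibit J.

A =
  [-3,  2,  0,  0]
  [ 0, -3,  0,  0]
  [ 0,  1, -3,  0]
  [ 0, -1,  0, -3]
J_2(-3) ⊕ J_1(-3) ⊕ J_1(-3)

The characteristic polynomial is
  det(x·I − A) = x^4 + 12*x^3 + 54*x^2 + 108*x + 81 = (x + 3)^4

Eigenvalues and multiplicities (the geometric multiplicity of λ is n − rank(A − λI), which equals the number of Jordan blocks for λ):
  λ = -3: algebraic multiplicity = 4, geometric multiplicity = 3

Determining the block sizes for each eigenvalue:
  λ = -3: 3 blocks summing to 4 forces exactly one block of size 2 and the rest size 1 → block sizes [2, 1, 1]

Assembling the blocks gives a Jordan form
J =
  [-3,  1,  0,  0]
  [ 0, -3,  0,  0]
  [ 0,  0, -3,  0]
  [ 0,  0,  0, -3]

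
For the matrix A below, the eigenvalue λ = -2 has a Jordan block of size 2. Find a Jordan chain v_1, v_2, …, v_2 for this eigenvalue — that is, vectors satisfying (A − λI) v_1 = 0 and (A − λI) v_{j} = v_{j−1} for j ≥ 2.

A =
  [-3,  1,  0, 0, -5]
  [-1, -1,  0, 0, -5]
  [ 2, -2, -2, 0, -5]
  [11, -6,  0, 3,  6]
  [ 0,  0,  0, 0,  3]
A Jordan chain for λ = -2 of length 2:
v_1 = (1, 1, -2, -1, 0)ᵀ
v_2 = (1, 2, 0, 0, 0)ᵀ

Let N = A − (-2)·I. We want v_2 with N^2 v_2 = 0 but N^1 v_2 ≠ 0; then v_{j-1} := N · v_j for j = 2, …, 2.

Pick v_2 = (1, 2, 0, 0, 0)ᵀ.
Then v_1 = N · v_2 = (1, 1, -2, -1, 0)ᵀ.

Sanity check: (A − (-2)·I) v_1 = (0, 0, 0, 0, 0)ᵀ = 0. ✓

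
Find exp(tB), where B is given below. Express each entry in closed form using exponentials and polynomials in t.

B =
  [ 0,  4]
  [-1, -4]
e^{tB} =
  [2*t*exp(-2*t) + exp(-2*t), 4*t*exp(-2*t)]
  [-t*exp(-2*t), -2*t*exp(-2*t) + exp(-2*t)]

Strategy: write B = P · J · P⁻¹ where J is a Jordan canonical form, so e^{tB} = P · e^{tJ} · P⁻¹, and e^{tJ} can be computed block-by-block.

B has Jordan form
J =
  [-2,  1]
  [ 0, -2]
(up to reordering of blocks).

Per-block formulas:
  For a 2×2 Jordan block J_2(-2): exp(t · J_2(-2)) = e^(-2t)·(I + t·N), where N is the 2×2 nilpotent shift.

After assembling e^{tJ} and conjugating by P, we get:

e^{tB} =
  [2*t*exp(-2*t) + exp(-2*t), 4*t*exp(-2*t)]
  [-t*exp(-2*t), -2*t*exp(-2*t) + exp(-2*t)]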